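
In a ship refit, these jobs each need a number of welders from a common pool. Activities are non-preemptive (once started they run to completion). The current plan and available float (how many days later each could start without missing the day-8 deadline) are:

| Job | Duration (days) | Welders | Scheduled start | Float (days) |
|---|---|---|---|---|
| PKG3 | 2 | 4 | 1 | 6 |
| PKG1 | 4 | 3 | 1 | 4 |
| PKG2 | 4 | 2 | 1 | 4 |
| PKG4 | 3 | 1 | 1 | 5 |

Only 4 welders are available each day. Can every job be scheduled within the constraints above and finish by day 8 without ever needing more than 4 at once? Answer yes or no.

no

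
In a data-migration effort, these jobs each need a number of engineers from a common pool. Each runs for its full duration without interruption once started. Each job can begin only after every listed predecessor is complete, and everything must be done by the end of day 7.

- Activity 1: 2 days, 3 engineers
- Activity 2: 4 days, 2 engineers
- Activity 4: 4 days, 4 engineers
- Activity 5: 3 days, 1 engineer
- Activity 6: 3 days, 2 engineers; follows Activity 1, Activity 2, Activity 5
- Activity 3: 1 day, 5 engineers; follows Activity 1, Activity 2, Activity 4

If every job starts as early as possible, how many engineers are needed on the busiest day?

Early-start schedule: Activity 1@1, Activity 2@1, Activity 4@1, Activity 5@1, Activity 6@5, Activity 3@5.
Load per day: day 1: 10, day 2: 10, day 3: 7, day 4: 6, day 5: 7, day 6: 2, day 7: 2.
Peak is 10.

10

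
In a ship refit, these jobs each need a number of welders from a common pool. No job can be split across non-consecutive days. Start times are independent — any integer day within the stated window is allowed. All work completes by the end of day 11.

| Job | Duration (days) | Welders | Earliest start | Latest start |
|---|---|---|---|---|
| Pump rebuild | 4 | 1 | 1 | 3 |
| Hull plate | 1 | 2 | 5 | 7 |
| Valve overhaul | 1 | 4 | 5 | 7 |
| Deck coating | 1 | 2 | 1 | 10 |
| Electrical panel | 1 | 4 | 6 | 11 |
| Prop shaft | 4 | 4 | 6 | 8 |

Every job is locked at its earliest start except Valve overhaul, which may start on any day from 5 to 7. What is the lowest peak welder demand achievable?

Valve overhaul@5: d1:3  d2:1  d3:1  d4:1  d5:6  d6:8  d7:4  d8:4  d9:4  d10:0  d11:0 → peak 8
Valve overhaul@6: d1:3  d2:1  d3:1  d4:1  d5:2  d6:12  d7:4  d8:4  d9:4  d10:0  d11:0 → peak 12
Valve overhaul@7: d1:3  d2:1  d3:1  d4:1  d5:2  d6:8  d7:8  d8:4  d9:4  d10:0  d11:0 → peak 8
Best is Valve overhaul@5, peak 8.

8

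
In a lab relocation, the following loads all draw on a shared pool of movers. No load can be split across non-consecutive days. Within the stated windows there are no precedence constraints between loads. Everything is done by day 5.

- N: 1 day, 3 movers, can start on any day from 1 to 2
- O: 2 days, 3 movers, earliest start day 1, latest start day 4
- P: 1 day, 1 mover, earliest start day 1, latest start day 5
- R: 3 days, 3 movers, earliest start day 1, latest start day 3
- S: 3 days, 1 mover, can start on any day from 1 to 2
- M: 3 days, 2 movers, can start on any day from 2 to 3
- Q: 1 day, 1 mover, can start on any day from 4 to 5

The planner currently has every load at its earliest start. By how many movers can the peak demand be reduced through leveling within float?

Early-start peak: d1:11  d2:9  d3:6  d4:3  d5:0 ⇒ 11.
Leveled (N@1, O@1, P@2, R@3, S@2, M@3, Q@5): d1:6  d2:5  d3:6  d4:6  d5:6 ⇒ 6.
Reduction 11 − 6 = 5.

5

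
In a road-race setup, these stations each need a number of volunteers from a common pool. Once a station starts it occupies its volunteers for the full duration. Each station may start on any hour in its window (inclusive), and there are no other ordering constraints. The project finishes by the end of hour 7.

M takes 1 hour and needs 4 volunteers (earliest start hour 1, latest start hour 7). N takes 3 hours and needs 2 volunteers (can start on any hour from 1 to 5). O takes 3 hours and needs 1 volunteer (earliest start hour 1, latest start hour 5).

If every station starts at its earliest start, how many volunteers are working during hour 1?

At early start, hour 1 has: M, N, O.
Demand: 4 + 2 + 1 = 7.

7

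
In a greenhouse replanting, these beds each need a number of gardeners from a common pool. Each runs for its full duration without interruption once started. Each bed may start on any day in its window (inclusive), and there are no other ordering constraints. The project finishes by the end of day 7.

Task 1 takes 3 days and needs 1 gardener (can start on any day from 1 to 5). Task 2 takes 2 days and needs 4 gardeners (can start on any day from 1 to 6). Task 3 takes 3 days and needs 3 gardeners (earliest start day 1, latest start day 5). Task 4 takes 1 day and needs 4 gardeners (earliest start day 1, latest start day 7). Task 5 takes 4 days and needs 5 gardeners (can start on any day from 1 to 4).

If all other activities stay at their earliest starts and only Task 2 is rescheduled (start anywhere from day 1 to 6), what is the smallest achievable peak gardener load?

13

Task 2@1: d1:17  d2:13  d3:9  d4:5  d5:0  d6:0  d7:0 → peak 17
Task 2@2: d1:13  d2:13  d3:13  d4:5  d5:0  d6:0  d7:0 → peak 13
Task 2@3: d1:13  d2:9  d3:13  d4:9  d5:0  d6:0  d7:0 → peak 13
Task 2@4: d1:13  d2:9  d3:9  d4:9  d5:4  d6:0  d7:0 → peak 13
Task 2@5: d1:13  d2:9  d3:9  d4:5  d5:4  d6:4  d7:0 → peak 13
Task 2@6: d1:13  d2:9  d3:9  d4:5  d5:0  d6:4  d7:4 → peak 13
Best is Task 2@2, peak 13.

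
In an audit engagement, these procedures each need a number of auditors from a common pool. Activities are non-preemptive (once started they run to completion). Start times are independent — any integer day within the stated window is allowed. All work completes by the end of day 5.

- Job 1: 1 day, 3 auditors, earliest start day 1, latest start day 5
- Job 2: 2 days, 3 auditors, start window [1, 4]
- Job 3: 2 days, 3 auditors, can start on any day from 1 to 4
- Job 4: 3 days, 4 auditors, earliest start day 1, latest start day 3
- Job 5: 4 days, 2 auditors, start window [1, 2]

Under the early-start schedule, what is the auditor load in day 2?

At early start, day 2 has: Job 2, Job 3, Job 4, Job 5.
Demand: 3 + 3 + 4 + 2 = 12.

12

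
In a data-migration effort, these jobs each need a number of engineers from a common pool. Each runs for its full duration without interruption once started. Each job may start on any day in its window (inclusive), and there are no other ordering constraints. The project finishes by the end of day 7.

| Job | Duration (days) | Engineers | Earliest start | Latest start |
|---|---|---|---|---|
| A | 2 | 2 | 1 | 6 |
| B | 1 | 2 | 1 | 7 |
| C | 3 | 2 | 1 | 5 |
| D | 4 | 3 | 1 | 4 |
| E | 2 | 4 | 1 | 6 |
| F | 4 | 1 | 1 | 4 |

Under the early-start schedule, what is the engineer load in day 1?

14

At early start, day 1 has: A, B, C, D, E, F.
Demand: 2 + 2 + 2 + 3 + 4 + 1 = 14.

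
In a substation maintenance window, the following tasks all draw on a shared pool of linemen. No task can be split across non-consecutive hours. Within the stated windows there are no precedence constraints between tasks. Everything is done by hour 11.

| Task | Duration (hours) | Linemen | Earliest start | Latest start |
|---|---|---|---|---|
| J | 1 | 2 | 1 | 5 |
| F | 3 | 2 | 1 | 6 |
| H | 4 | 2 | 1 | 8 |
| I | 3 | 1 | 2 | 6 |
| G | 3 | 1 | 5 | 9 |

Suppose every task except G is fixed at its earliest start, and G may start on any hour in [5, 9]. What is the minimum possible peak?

6

G@5: h1:6  h2:5  h3:5  h4:3  h5:1  h6:1  h7:1  h8:0  h9:0  h10:0  h11:0 → peak 6
G@6: h1:6  h2:5  h3:5  h4:3  h5:0  h6:1  h7:1  h8:1  h9:0  h10:0  h11:0 → peak 6
G@7: h1:6  h2:5  h3:5  h4:3  h5:0  h6:0  h7:1  h8:1  h9:1  h10:0  h11:0 → peak 6
G@8: h1:6  h2:5  h3:5  h4:3  h5:0  h6:0  h7:0  h8:1  h9:1  h10:1  h11:0 → peak 6
G@9: h1:6  h2:5  h3:5  h4:3  h5:0  h6:0  h7:0  h8:0  h9:1  h10:1  h11:1 → peak 6
Best is G@5, peak 6.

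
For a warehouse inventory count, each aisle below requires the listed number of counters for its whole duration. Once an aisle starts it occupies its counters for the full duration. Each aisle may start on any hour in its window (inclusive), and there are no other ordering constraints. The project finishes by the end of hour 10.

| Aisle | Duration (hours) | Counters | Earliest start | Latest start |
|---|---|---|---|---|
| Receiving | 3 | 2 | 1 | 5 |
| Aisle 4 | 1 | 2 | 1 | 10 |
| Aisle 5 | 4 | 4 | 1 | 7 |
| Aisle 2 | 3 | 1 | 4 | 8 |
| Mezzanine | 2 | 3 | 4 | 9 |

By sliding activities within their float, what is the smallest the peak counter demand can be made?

Early-start (Receiving@1, Aisle 4@1, Aisle 5@1, Aisle 2@4, Mezzanine@4) gives peak 8: h1:8  h2:6  h3:6  h4:8  h5:4  h6:1  h7:0  h8:0  h9:0  h10:0.
Shift Aisle 5→4, Aisle 2→8, Mezzanine→8.
Schedule Receiving@1, Aisle 4@1, Aisle 5@4, Aisle 2@8, Mezzanine@8: h1:4  h2:2  h3:2  h4:4  h5:4  h6:4  h7:4  h8:4  h9:4  h10:1 — peak 4.
Total counter-hours = 33 over 10 hours ⇒ peak ≥ ⌈33/10⌉ = 4, so 4 is optimal.

4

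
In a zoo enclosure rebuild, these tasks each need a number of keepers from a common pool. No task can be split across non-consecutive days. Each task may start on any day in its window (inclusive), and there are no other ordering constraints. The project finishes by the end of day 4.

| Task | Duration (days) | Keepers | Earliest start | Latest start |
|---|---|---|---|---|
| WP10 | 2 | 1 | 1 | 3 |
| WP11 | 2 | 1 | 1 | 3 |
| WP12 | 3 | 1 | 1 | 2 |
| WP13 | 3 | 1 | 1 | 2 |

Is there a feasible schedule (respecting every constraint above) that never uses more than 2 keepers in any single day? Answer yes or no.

Total keeper-days = 10; over 4 days the average is 10/4 > 2, so some day must exceed 2.

no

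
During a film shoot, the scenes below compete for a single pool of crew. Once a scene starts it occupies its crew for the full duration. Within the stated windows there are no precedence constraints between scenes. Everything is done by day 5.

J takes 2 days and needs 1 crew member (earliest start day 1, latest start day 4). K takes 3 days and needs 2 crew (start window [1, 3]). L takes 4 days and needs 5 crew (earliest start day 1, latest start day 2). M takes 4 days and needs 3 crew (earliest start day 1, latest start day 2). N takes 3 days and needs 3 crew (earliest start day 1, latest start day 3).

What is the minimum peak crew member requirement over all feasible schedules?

13

Early-start (J@1, K@1, L@1, M@1, N@1) gives peak 14: d1:14  d2:14  d3:13  d4:8  d5:0.
Shift N→3.
Schedule J@1, K@1, L@1, M@1, N@3: d1:11  d2:11  d3:13  d4:11  d5:3 — peak 13.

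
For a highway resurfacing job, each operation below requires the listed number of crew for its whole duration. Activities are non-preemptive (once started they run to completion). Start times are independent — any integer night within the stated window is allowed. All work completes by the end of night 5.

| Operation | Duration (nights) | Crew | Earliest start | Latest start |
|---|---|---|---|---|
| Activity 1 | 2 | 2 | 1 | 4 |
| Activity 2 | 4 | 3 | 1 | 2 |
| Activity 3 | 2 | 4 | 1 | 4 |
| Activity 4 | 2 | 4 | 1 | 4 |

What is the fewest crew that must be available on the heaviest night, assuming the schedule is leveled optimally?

Early-start (Activity 1@1, Activity 2@1, Activity 3@1, Activity 4@1) gives peak 13: n1:13  n2:13  n3:3  n4:3  n5:0.
Shift Activity 4→3.
Schedule Activity 1@1, Activity 2@1, Activity 3@1, Activity 4@3: n1:9  n2:9  n3:7  n4:7  n5:0 — peak 9.

9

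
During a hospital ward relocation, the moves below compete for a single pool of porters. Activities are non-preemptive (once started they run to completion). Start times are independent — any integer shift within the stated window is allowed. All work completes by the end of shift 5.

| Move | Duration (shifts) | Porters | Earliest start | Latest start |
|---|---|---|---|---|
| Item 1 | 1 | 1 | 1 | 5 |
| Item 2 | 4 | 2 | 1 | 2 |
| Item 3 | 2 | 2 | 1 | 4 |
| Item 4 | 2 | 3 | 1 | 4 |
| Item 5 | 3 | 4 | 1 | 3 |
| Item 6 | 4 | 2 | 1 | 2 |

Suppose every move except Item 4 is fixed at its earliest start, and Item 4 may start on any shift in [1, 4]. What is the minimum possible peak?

Item 4@1: s1:14  s2:13  s3:8  s4:4  s5:0 → peak 14
Item 4@2: s1:11  s2:13  s3:11  s4:4  s5:0 → peak 13
Item 4@3: s1:11  s2:10  s3:11  s4:7  s5:0 → peak 11
Item 4@4: s1:11  s2:10  s3:8  s4:7  s5:3 → peak 11
Best is Item 4@3, peak 11.

11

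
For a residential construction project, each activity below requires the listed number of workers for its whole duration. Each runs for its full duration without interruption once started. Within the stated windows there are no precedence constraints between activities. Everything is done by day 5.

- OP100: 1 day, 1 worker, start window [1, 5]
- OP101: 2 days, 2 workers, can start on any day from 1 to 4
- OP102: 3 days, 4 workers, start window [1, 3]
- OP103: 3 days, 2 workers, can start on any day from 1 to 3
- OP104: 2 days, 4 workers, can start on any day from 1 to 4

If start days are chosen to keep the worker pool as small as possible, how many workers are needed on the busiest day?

7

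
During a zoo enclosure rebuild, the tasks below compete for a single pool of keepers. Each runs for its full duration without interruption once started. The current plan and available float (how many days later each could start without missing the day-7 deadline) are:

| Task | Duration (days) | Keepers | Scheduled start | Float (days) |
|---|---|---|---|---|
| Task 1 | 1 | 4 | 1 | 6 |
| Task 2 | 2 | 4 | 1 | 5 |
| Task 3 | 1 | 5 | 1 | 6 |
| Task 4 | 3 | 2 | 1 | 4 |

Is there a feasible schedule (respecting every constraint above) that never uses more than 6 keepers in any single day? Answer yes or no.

Schedule Task 1@1, Task 2@2, Task 3@4, Task 4@5: d1:4  d2:4  d3:4  d4:5  d5:2  d6:2  d7:2 — peak 5 ≤ 6.

yes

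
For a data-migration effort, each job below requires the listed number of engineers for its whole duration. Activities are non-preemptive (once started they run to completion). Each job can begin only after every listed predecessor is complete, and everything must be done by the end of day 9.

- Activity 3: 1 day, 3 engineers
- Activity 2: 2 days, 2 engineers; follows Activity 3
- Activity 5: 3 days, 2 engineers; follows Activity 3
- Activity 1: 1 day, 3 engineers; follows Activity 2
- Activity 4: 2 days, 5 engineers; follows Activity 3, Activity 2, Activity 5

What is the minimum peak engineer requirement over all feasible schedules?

5

Schedule Activity 3@1, Activity 2@2, Activity 5@2, Activity 1@4, Activity 4@5: d1:3  d2:4  d3:4  d4:5  d5:5  d6:5  d7:0  d8:0  d9:0 — peak 5.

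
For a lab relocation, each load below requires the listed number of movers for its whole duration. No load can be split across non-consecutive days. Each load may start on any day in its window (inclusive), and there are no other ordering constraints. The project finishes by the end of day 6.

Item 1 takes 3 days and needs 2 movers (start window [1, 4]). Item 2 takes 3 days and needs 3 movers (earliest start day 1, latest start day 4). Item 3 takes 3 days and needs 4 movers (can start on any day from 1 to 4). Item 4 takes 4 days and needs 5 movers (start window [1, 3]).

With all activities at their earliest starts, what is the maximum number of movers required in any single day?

14

Early-start schedule: Item 1@1, Item 2@1, Item 3@1, Item 4@1.
Load per day: day 1: 14, day 2: 14, day 3: 14, day 4: 5, day 5: 0, day 6: 0.
Peak is 14.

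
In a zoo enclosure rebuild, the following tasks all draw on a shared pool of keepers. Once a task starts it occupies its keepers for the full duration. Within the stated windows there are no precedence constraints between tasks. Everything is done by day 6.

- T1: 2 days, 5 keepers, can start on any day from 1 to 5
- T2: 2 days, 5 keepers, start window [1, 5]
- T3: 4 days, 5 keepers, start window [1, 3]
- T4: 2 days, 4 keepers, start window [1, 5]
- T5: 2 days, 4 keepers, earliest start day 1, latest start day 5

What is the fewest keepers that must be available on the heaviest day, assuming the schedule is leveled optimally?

Early-start (T1@1, T2@1, T3@1, T4@1, T5@1) gives peak 23: d1:23  d2:23  d3:5  d4:5  d5:0  d6:0.
Shift T3→3, T4→3, T5→5.
Schedule T1@1, T2@1, T3@3, T4@3, T5@5: d1:10  d2:10  d3:9  d4:9  d5:9  d6:9 — peak 10.
Total keeper-days = 56 over 6 days ⇒ peak ≥ ⌈56/6⌉ = 10, so 10 is optimal.

10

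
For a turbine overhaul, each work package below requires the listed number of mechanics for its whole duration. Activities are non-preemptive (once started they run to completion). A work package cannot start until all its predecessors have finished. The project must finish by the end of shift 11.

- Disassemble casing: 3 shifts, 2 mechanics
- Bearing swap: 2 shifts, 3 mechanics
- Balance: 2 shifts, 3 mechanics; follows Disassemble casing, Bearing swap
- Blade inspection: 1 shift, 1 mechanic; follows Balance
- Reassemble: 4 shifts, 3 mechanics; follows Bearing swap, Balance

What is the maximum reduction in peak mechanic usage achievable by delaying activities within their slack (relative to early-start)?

1

Early-start peak: s1:5  s2:5  s3:2  s4:3  s5:3  s6:4  s7:3  s8:3  s9:3  s10:0  s11:0 ⇒ 5.
Leveled (Disassemble casing@1, Bearing swap@4, Balance@6, Blade inspection@8, Reassemble@8): s1:2  s2:2  s3:2  s4:3  s5:3  s6:3  s7:3  s8:4  s9:3  s10:3  s11:3 ⇒ 4.
Reduction 5 − 4 = 1.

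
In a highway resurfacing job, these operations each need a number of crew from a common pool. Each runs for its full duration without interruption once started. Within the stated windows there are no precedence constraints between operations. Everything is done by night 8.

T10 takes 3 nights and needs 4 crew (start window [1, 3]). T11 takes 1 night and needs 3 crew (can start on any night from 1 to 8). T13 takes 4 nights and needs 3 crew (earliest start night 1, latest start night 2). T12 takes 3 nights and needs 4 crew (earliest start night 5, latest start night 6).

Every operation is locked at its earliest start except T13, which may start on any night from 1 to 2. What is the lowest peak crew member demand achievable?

7

T13@1: n1:10  n2:7  n3:7  n4:3  n5:4  n6:4  n7:4  n8:0 → peak 10
T13@2: n1:7  n2:7  n3:7  n4:3  n5:7  n6:4  n7:4  n8:0 → peak 7
Best is T13@2, peak 7.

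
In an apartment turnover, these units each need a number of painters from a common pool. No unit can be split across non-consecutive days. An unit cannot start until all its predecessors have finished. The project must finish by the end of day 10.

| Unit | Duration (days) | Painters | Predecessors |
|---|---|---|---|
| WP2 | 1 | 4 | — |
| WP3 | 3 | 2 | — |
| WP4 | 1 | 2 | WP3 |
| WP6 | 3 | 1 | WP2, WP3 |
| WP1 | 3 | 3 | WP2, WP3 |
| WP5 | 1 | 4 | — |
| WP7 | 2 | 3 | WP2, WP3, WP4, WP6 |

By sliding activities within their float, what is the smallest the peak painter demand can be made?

5

Early-start (WP2@1, WP3@1, WP4@4, WP6@4, WP1@4, WP5@1, WP7@7) gives peak 10: d1:10  d2:2  d3:2  d4:6  d5:4  d6:4  d7:3  d8:3  d9:0  d10:0.
Shift WP3→2, WP4→5, WP6→6, WP1→5, WP5→8, WP7→9.
Schedule WP2@1, WP3@2, WP4@5, WP6@6, WP1@5, WP5@8, WP7@9: d1:4  d2:2  d3:2  d4:2  d5:5  d6:4  d7:4  d8:5  d9:3  d10:3 — peak 5.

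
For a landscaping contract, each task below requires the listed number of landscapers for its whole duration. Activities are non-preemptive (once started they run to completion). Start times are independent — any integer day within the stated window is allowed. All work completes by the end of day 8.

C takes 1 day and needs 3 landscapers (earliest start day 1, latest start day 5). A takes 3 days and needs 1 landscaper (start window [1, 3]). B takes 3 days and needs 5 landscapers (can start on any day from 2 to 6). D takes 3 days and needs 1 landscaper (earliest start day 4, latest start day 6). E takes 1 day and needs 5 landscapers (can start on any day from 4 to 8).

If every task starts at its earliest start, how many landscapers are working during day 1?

4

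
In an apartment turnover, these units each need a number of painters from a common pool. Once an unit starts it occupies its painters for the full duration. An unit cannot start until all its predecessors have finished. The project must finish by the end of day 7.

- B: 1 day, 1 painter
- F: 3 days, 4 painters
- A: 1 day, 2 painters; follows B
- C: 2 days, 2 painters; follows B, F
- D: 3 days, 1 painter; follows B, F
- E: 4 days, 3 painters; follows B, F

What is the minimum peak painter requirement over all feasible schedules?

Schedule B@1, F@1, A@2, C@4, D@4, E@4: d1:5  d2:6  d3:4  d4:6  d5:6  d6:4  d7:3 — peak 6.

6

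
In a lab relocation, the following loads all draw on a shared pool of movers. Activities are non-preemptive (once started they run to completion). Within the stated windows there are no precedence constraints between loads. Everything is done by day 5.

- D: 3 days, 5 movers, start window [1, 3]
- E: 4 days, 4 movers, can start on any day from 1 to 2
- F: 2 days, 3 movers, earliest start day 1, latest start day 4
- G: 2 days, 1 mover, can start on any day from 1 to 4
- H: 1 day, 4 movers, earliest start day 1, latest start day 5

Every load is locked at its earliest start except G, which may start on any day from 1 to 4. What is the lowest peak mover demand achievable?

16

G@1: d1:17  d2:13  d3:9  d4:4  d5:0 → peak 17
G@2: d1:16  d2:13  d3:10  d4:4  d5:0 → peak 16
G@3: d1:16  d2:12  d3:10  d4:5  d5:0 → peak 16
G@4: d1:16  d2:12  d3:9  d4:5  d5:1 → peak 16
Best is G@2, peak 16.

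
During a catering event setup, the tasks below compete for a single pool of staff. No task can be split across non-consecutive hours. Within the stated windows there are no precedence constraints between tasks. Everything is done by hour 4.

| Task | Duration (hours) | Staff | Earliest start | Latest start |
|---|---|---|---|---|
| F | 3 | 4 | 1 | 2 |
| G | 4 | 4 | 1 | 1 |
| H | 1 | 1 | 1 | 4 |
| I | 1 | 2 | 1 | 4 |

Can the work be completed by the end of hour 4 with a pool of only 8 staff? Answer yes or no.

Schedule F@1, G@1, H@4, I@4: h1:8  h2:8  h3:8  h4:7 — peak 8 ≤ 8.

yes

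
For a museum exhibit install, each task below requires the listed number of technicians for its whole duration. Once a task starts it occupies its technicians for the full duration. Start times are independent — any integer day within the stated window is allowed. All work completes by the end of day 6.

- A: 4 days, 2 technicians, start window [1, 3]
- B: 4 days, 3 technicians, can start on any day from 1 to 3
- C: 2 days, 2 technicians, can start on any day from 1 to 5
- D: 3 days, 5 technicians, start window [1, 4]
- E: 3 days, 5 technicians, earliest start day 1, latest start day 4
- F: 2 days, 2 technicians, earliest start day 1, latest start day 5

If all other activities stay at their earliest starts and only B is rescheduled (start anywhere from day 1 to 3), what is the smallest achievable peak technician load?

B@1: d1:19  d2:19  d3:15  d4:5  d5:0  d6:0 → peak 19
B@2: d1:16  d2:19  d3:15  d4:5  d5:3  d6:0 → peak 19
B@3: d1:16  d2:16  d3:15  d4:5  d5:3  d6:3 → peak 16
Best is B@3, peak 16.

16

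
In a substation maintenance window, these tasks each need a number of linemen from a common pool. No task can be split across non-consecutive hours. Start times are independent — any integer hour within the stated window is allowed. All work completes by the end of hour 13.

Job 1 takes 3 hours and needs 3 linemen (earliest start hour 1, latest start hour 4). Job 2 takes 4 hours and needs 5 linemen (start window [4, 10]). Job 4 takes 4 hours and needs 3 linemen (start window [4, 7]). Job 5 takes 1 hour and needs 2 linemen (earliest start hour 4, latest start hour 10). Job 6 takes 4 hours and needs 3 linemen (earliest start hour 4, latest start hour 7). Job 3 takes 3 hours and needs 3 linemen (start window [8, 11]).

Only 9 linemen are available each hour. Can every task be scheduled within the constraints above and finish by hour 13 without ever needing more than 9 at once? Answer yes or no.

Schedule Job 1@1, Job 2@8, Job 4@4, Job 5@4, Job 6@4, Job 3@8: h1:3  h2:3  h3:3  h4:8  h5:6  h6:6  h7:6  h8:8  h9:8  h10:8  h11:5  h12:0  h13:0 — peak 8 ≤ 9.

yes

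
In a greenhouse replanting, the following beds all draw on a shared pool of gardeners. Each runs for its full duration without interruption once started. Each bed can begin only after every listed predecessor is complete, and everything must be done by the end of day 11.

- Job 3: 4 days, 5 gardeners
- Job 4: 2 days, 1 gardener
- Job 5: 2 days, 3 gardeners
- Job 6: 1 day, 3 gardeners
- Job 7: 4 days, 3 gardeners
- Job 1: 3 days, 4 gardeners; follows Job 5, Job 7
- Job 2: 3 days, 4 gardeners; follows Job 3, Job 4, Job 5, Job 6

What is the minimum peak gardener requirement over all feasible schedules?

Early-start (Job 3@1, Job 4@1, Job 5@1, Job 6@1, Job 7@1, Job 1@5, Job 2@5) gives peak 15: d1:15  d2:12  d3:8  d4:8  d5:8  d6:8  d7:8  d8:0  d9:0  d10:0  d11:0.
Shift Job 5→3, Job 6→5, Job 7→5, Job 1→9, Job 2→6.
Schedule Job 3@1, Job 4@1, Job 5@3, Job 6@5, Job 7@5, Job 1@9, Job 2@6: d1:6  d2:6  d3:8  d4:8  d5:6  d6:7  d7:7  d8:7  d9:4  d10:4  d11:4 — peak 8.

8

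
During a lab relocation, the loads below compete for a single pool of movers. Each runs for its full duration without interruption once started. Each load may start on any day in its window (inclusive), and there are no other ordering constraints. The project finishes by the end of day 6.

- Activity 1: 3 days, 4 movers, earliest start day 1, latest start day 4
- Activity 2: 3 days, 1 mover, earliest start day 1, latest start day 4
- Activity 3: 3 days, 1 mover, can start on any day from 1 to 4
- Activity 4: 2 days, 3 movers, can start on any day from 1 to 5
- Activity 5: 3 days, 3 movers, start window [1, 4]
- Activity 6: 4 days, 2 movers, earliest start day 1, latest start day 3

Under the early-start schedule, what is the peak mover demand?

14

Early-start schedule: Activity 1@1, Activity 2@1, Activity 3@1, Activity 4@1, Activity 5@1, Activity 6@1.
Load per day: day 1: 14, day 2: 14, day 3: 11, day 4: 2, day 5: 0, day 6: 0.
Peak is 14.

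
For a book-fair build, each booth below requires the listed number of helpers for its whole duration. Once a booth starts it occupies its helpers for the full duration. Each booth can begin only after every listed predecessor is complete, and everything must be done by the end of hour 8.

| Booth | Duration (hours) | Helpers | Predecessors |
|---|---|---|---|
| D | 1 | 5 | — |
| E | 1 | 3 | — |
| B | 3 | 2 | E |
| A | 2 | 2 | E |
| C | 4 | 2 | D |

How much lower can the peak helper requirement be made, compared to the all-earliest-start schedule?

Early-start peak: h1:8  h2:6  h3:6  h4:4  h5:2  h6:0  h7:0  h8:0 ⇒ 8.
Leveled (D@1, E@2, B@3, A@3, C@5): h1:5  h2:3  h3:4  h4:4  h5:4  h6:2  h7:2  h8:2 ⇒ 5.
Reduction 8 − 5 = 3.

3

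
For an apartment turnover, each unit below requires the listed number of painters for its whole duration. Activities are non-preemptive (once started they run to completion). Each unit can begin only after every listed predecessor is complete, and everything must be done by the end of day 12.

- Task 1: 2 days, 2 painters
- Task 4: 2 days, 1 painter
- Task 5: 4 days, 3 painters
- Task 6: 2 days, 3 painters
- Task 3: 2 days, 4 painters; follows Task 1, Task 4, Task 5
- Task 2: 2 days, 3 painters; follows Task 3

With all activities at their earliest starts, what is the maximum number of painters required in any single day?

9

Early-start schedule: Task 1@1, Task 4@1, Task 5@1, Task 6@1, Task 3@5, Task 2@7.
Load per day: day 1: 9, day 2: 9, day 3: 3, day 4: 3, day 5: 4, day 6: 4, day 7: 3, day 8: 3, day 9: 0, day 10: 0, day 11: 0, day 12: 0.
Peak is 9.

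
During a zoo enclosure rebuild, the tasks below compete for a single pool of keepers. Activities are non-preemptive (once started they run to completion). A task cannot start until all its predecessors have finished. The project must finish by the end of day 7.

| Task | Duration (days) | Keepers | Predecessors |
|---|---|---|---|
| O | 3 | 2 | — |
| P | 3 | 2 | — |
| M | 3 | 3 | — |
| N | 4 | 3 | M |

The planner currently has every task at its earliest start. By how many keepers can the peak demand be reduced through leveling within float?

Early-start peak: d1:7  d2:7  d3:7  d4:3  d5:3  d6:3  d7:3 ⇒ 7.
Leveled (O@1, P@4, M@1, N@4): d1:5  d2:5  d3:5  d4:5  d5:5  d6:5  d7:3 ⇒ 5.
Reduction 7 − 5 = 2.

2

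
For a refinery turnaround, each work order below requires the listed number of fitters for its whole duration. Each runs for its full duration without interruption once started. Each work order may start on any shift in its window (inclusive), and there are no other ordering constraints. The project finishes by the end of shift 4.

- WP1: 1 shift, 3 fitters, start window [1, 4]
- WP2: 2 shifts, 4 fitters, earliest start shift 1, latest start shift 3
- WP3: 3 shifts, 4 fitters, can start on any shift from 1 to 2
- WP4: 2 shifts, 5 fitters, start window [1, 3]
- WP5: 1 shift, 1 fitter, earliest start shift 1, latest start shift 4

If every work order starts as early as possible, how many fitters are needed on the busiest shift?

17

Early-start schedule: WP1@1, WP2@1, WP3@1, WP4@1, WP5@1.
Load per shift: shift 1: 17, shift 2: 13, shift 3: 4, shift 4: 0.
Peak is 17.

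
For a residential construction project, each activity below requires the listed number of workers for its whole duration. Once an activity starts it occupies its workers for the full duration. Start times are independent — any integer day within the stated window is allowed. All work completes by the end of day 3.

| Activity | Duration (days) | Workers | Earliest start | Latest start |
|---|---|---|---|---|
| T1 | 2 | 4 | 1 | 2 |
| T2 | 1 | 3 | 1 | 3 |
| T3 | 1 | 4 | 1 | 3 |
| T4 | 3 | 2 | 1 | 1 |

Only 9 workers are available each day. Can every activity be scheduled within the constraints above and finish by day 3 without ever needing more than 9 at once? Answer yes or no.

Schedule T1@1, T2@1, T3@3, T4@1: d1:9  d2:6  d3:6 — peak 9 ≤ 9.

yes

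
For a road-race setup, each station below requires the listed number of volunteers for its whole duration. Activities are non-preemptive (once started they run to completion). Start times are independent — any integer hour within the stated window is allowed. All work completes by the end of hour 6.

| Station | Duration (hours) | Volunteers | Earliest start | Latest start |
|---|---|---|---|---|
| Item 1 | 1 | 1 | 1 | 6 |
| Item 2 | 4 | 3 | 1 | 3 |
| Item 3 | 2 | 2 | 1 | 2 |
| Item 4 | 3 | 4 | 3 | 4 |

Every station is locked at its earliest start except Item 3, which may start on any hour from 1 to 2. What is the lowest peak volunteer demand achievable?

7

Item 3@1: h1:6  h2:5  h3:7  h4:7  h5:4  h6:0 → peak 7
Item 3@2: h1:4  h2:5  h3:9  h4:7  h5:4  h6:0 → peak 9
Best is Item 3@1, peak 7.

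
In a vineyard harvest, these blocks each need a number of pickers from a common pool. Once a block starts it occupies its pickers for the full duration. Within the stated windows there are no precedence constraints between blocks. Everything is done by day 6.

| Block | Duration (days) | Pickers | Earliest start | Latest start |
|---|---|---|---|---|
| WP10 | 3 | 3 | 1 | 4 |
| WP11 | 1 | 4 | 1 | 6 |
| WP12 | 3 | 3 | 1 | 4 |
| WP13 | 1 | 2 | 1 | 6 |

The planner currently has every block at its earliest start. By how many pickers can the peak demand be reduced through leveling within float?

Early-start peak: d1:12  d2:6  d3:6  d4:0  d5:0  d6:0 ⇒ 12.
Leveled (WP10@1, WP11@4, WP12@1, WP13@4): d1:6  d2:6  d3:6  d4:6  d5:0  d6:0 ⇒ 6.
Reduction 12 − 6 = 6.

6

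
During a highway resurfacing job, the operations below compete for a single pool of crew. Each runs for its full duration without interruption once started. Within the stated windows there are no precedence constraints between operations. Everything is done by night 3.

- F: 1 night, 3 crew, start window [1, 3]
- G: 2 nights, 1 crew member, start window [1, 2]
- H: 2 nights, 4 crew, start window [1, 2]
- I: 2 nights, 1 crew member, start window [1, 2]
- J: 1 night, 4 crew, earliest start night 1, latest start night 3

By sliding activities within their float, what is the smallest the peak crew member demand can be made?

7

Early-start (F@1, G@1, H@1, I@1, J@1) gives peak 13: n1:13  n2:6  n3:0.
Shift G→2, I→2, J→3.
Schedule F@1, G@2, H@1, I@2, J@3: n1:7  n2:6  n3:6 — peak 7.
Total crew member-nights = 19 over 3 nights ⇒ peak ≥ ⌈19/3⌉ = 7, so 7 is optimal.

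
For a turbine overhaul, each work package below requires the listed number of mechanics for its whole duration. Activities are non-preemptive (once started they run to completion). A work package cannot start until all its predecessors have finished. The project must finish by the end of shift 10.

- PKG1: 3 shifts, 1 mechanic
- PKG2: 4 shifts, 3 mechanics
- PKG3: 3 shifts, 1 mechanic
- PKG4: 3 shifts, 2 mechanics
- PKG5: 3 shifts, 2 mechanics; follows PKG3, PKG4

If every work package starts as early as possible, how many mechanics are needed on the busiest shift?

7

Early-start schedule: PKG1@1, PKG2@1, PKG3@1, PKG4@1, PKG5@4.
Load per shift: shift 1: 7, shift 2: 7, shift 3: 7, shift 4: 5, shift 5: 2, shift 6: 2, shift 7: 0, shift 8: 0, shift 9: 0, shift 10: 0.
Peak is 7.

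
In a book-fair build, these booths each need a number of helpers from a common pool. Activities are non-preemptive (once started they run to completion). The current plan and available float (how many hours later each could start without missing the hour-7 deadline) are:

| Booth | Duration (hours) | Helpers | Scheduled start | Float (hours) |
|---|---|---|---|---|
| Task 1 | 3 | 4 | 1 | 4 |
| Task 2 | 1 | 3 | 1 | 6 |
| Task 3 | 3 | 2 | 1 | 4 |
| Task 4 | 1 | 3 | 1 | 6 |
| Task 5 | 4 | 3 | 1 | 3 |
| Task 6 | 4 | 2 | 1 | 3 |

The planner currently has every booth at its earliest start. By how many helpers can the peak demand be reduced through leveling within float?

Early-start peak: h1:17  h2:11  h3:11  h4:5  h5:0  h6:0  h7:0 ⇒ 17.
Leveled (Task 1@1, Task 2@1, Task 3@3, Task 4@2, Task 5@4, Task 6@4): h1:7  h2:7  h3:6  h4:7  h5:7  h6:5  h7:5 ⇒ 7.
Reduction 17 − 7 = 10.

10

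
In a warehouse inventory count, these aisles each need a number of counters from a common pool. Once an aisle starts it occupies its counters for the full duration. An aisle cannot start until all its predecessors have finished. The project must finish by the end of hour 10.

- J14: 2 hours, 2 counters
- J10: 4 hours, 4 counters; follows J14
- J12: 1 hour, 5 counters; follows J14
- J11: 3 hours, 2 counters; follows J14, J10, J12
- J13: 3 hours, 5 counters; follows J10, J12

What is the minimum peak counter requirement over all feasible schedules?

Early-start (J14@1, J10@3, J12@3, J11@7, J13@7) gives peak 9: h1:2  h2:2  h3:9  h4:4  h5:4  h6:4  h7:7  h8:7  h9:7  h10:0.
Shift J12→7, J11→8, J13→8.
Schedule J14@1, J10@3, J12@7, J11@8, J13@8: h1:2  h2:2  h3:4  h4:4  h5:4  h6:4  h7:5  h8:7  h9:7  h10:7 — peak 7.

7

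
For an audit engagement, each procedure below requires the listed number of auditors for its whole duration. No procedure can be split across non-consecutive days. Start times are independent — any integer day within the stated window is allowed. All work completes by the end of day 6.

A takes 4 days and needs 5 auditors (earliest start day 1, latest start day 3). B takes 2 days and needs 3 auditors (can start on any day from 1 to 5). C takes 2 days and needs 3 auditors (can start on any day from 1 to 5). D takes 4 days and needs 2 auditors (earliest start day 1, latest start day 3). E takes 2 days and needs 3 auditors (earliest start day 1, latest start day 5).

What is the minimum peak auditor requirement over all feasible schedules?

8

Early-start (A@1, B@1, C@1, D@1, E@1) gives peak 16: d1:16  d2:16  d3:7  d4:7  d5:0  d6:0.
Shift C→5, D→3, E→5.
Schedule A@1, B@1, C@5, D@3, E@5: d1:8  d2:8  d3:7  d4:7  d5:8  d6:8 — peak 8.
Total auditor-days = 46 over 6 days ⇒ peak ≥ ⌈46/6⌉ = 8, so 8 is optimal.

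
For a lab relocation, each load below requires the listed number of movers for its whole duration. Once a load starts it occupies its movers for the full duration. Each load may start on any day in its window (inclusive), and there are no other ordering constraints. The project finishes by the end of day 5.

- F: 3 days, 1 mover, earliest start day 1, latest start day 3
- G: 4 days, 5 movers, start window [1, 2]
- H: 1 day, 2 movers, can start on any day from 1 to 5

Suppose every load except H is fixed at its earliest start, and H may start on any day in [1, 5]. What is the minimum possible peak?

6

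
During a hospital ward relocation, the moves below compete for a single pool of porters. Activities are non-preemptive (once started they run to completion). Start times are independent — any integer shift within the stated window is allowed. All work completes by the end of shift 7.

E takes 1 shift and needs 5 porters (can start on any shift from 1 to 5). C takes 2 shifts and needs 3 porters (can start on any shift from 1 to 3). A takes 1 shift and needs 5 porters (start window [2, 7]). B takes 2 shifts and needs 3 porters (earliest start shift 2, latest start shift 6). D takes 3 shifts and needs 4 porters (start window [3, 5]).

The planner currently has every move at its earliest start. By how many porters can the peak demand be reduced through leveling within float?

Early-start peak: s1:8  s2:11  s3:7  s4:4  s5:4  s6:0  s7:0 ⇒ 11.
Leveled (E@1, C@2, A@4, B@2, D@5): s1:5  s2:6  s3:6  s4:5  s5:4  s6:4  s7:4 ⇒ 6.
Reduction 11 − 6 = 5.

5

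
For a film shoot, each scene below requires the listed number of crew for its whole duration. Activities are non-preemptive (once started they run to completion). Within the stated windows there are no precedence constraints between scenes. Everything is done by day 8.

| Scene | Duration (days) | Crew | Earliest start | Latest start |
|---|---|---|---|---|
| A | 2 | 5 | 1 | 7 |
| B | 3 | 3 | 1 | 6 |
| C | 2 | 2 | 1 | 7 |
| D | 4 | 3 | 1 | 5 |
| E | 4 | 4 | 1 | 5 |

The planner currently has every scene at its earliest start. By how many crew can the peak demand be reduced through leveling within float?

Early-start peak: d1:17  d2:17  d3:10  d4:7  d5:0  d6:0  d7:0  d8:0 ⇒ 17.
Leveled (A@1, B@1, C@3, D@3, E@5): d1:8  d2:8  d3:8  d4:5  d5:7  d6:7  d7:4  d8:4 ⇒ 8.
Reduction 17 − 8 = 9.

9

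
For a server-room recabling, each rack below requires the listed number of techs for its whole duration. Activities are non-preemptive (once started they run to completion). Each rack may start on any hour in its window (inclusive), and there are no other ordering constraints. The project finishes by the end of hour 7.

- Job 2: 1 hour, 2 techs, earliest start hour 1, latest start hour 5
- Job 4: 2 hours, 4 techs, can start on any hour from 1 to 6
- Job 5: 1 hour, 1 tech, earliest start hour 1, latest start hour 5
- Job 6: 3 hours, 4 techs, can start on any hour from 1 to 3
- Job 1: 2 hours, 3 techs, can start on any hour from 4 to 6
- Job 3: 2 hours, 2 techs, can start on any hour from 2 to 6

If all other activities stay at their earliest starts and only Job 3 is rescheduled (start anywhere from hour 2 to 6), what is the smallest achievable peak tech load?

Job 3@2: h1:11  h2:10  h3:6  h4:3  h5:3  h6:0  h7:0 → peak 11
Job 3@3: h1:11  h2:8  h3:6  h4:5  h5:3  h6:0  h7:0 → peak 11
Job 3@4: h1:11  h2:8  h3:4  h4:5  h5:5  h6:0  h7:0 → peak 11
Job 3@5: h1:11  h2:8  h3:4  h4:3  h5:5  h6:2  h7:0 → peak 11
Job 3@6: h1:11  h2:8  h3:4  h4:3  h5:3  h6:2  h7:2 → peak 11
Best is Job 3@2, peak 11.

11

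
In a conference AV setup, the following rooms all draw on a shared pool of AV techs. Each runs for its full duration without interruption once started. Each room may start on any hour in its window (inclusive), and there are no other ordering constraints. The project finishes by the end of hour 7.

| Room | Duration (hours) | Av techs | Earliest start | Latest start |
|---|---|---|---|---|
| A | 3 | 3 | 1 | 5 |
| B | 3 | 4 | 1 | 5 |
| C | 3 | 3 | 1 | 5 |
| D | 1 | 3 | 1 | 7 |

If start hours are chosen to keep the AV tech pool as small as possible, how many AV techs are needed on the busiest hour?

6

Early-start (A@1, B@1, C@1, D@1) gives peak 13: h1:13  h2:10  h3:10  h4:0  h5:0  h6:0  h7:0.
Shift B→4, D→7.
Schedule A@1, B@4, C@1, D@7: h1:6  h2:6  h3:6  h4:4  h5:4  h6:4  h7:3 — peak 6.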